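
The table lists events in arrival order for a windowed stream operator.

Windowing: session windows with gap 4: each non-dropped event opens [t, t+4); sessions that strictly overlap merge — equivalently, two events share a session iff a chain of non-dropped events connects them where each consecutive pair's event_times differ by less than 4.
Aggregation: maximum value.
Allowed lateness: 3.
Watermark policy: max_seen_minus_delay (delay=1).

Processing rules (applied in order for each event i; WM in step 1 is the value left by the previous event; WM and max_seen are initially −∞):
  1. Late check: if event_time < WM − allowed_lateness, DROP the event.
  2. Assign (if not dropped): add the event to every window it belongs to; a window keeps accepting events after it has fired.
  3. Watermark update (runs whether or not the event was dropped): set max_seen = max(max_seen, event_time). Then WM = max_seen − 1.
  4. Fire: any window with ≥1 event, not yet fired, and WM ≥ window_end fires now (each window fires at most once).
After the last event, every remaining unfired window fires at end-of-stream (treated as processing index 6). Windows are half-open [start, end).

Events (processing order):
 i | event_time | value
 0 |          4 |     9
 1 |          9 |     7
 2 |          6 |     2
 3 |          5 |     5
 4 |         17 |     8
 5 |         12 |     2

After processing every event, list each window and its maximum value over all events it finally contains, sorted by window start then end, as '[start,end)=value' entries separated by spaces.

i=0 t=4 v=9: → [4,8); WM=3
i=1 t=9 v=7: → [9,13); WM=8
i=2 t=6 v=2: → [4,13); WM=8
i=3 t=5 v=5: → [4,13); WM=8
i=4 t=17 v=8: → [17,21); WM=16
i=5 t=12 v=2: DROP (t<16-3); WM=16

[4,13)=9 [17,21)=8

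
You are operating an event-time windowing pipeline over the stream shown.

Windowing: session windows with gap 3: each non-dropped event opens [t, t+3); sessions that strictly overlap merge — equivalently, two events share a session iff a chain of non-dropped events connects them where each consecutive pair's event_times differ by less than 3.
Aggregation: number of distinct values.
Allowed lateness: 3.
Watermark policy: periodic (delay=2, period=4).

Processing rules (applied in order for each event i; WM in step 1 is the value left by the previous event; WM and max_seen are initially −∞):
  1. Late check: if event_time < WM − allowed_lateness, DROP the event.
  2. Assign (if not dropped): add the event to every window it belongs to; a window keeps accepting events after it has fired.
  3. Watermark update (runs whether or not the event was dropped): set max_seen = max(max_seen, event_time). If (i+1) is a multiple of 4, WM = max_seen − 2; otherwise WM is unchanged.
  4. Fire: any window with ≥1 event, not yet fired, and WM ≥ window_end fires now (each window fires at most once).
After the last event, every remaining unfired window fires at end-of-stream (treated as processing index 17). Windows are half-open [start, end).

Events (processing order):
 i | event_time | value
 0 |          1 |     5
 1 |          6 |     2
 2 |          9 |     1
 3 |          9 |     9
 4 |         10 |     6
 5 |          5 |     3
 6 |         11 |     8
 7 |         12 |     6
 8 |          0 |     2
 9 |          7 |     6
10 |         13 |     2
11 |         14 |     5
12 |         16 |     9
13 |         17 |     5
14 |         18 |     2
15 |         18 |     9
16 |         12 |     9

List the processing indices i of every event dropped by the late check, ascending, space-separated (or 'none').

8 16

i=0 t=1 v=5: → [1,4); WM=−∞
i=1 t=6 v=2: → [6,9); WM=−∞
i=2 t=9 v=1: → [9,12); WM=−∞
i=3 t=9 v=9: → [9,12); WM=7
i=4 t=10 v=6: → [9,13); WM=7
i=5 t=5 v=3: → [5,9); WM=7
i=6 t=11 v=8: → [9,14); WM=7
i=7 t=12 v=6: → [9,15); WM=10
i=8 t=0 v=2: DROP (t<10-3); WM=10
i=9 t=7 v=6: → [5,15); WM=10
i=10 t=13 v=2: → [5,16); WM=10
i=11 t=14 v=5: → [5,17); WM=12
i=12 t=16 v=9: → [5,19); WM=12
i=13 t=17 v=5: → [5,20); WM=12
i=14 t=18 v=2: → [5,21); WM=12
i=15 t=18 v=9: → [5,21); WM=16
i=16 t=12 v=9: DROP (t<16-3); WM=16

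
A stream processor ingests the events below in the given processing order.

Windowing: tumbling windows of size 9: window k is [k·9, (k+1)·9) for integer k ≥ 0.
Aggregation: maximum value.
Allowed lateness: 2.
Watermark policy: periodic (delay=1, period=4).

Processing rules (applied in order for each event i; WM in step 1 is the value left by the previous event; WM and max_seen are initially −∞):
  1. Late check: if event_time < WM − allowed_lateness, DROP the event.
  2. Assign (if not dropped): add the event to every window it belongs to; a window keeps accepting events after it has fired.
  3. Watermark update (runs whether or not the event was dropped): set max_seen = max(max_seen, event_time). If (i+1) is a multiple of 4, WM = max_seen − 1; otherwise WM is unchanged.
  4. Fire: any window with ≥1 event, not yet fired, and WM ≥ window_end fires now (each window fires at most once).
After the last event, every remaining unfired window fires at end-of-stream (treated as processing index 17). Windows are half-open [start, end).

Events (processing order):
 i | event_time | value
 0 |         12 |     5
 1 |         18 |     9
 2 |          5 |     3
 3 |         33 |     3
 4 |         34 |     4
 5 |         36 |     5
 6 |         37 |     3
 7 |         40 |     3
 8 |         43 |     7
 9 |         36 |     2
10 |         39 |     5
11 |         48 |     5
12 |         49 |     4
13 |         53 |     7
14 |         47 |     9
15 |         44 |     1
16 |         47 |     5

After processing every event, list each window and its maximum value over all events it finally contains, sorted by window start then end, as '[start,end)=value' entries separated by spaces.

i=0 t=12 v=5: → [9,18); WM=−∞
i=1 t=18 v=9: → [18,27); WM=−∞
i=2 t=5 v=3: → [0,9); WM=−∞
i=3 t=33 v=3: → [27,36); WM=32; [0,9) fires=3 [9,18) fires=5 [18,27) fires=9
i=4 t=34 v=4: → [27,36); WM=32
i=5 t=36 v=5: → [36,45); WM=32
i=6 t=37 v=3: → [36,45); WM=32
i=7 t=40 v=3: → [36,45); WM=39; [27,36) fires=4
i=8 t=43 v=7: → [36,45); WM=39
i=9 t=36 v=2: DROP (t<39-2); WM=39
i=10 t=39 v=5: → [36,45); WM=39
i=11 t=48 v=5: → [45,54); WM=47; [36,45) fires=7
i=12 t=49 v=4: → [45,54); WM=47
i=13 t=53 v=7: → [45,54); WM=47
i=14 t=47 v=9: → [45,54); WM=47
i=15 t=44 v=1: DROP (t<47-2); WM=52
i=16 t=47 v=5: DROP (t<52-2); WM=52

[0,9)=3 [9,18)=5 [18,27)=9 [27,36)=4 [36,45)=7 [45,54)=9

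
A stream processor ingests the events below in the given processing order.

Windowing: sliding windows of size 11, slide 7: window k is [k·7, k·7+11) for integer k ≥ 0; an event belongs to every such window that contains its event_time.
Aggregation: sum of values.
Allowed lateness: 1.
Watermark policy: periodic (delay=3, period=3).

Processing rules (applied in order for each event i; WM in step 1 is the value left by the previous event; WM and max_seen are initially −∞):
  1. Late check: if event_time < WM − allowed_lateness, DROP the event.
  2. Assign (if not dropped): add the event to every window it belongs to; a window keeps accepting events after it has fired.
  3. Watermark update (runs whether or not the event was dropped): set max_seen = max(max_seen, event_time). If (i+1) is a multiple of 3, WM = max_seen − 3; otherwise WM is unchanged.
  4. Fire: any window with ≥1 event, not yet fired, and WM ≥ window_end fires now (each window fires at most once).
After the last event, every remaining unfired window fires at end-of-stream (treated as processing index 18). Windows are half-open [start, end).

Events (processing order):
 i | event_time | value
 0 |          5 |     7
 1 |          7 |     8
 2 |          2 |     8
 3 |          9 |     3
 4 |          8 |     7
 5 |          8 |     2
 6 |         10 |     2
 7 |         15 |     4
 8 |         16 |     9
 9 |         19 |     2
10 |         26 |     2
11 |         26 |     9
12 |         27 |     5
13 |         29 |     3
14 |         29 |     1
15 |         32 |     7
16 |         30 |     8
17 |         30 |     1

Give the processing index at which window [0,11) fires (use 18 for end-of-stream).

8

i=0 t=5 v=7: → [0,11); WM=−∞
i=1 t=7 v=8: → [7,18),[0,11); WM=−∞
i=2 t=2 v=8: → [0,11); WM=4
i=3 t=9 v=3: → [7,18),[0,11); WM=4
i=4 t=8 v=7: → [7,18),[0,11); WM=4
i=5 t=8 v=2: → [7,18),[0,11); WM=6
i=6 t=10 v=2: → [7,18),[0,11); WM=6
i=7 t=15 v=4: → [14,25),[7,18); WM=6
i=8 t=16 v=9: → [14,25),[7,18); WM=13; [0,11) fires=37
i=9 t=19 v=2: → [14,25); WM=13
i=10 t=26 v=2: → [21,32); WM=13
i=11 t=26 v=9: → [21,32); WM=23; [7,18) fires=35
i=12 t=27 v=5: → [21,32); WM=23
i=13 t=29 v=3: → [28,39),[21,32); WM=23
i=14 t=29 v=1: → [28,39),[21,32); WM=26; [14,25) fires=15
i=15 t=32 v=7: → [28,39); WM=26
i=16 t=30 v=8: → [28,39),[21,32); WM=26
i=17 t=30 v=1: → [28,39),[21,32); WM=29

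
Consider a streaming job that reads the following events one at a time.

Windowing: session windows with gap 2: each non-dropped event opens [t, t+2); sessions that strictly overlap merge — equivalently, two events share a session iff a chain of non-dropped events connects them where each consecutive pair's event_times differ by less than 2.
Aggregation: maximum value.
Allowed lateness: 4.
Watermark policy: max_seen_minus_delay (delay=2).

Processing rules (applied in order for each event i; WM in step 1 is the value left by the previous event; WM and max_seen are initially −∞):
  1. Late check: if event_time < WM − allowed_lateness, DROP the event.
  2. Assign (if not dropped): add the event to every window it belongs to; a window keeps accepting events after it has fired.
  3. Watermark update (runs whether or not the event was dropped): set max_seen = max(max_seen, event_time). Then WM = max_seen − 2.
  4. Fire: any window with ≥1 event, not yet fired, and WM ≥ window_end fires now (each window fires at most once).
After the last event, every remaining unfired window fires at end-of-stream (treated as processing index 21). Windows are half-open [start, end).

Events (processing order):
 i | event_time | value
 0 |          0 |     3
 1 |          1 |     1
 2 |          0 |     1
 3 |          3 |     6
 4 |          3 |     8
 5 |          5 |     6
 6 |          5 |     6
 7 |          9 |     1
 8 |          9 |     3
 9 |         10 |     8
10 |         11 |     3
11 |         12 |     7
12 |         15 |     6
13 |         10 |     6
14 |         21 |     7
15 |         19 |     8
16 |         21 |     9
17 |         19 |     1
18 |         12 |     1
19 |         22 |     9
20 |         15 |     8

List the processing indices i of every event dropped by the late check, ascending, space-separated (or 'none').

18 20

i=0 t=0 v=3: → [0,2); WM=-2
i=1 t=1 v=1: → [0,3); WM=-1
i=2 t=0 v=1: → [0,3); WM=-1
i=3 t=3 v=6: → [3,5); WM=1
i=4 t=3 v=8: → [3,5); WM=1
i=5 t=5 v=6: → [5,7); WM=3
i=6 t=5 v=6: → [5,7); WM=3
i=7 t=9 v=1: → [9,11); WM=7
i=8 t=9 v=3: → [9,11); WM=7
i=9 t=10 v=8: → [9,12); WM=8
i=10 t=11 v=3: → [9,13); WM=9
i=11 t=12 v=7: → [9,14); WM=10
i=12 t=15 v=6: → [15,17); WM=13
i=13 t=10 v=6: → [9,14); WM=13
i=14 t=21 v=7: → [21,23); WM=19
i=15 t=19 v=8: → [19,21); WM=19
i=16 t=21 v=9: → [21,23); WM=19
i=17 t=19 v=1: → [19,21); WM=19
i=18 t=12 v=1: DROP (t<19-4); WM=19
i=19 t=22 v=9: → [21,24); WM=20
i=20 t=15 v=8: DROP (t<20-4); WM=20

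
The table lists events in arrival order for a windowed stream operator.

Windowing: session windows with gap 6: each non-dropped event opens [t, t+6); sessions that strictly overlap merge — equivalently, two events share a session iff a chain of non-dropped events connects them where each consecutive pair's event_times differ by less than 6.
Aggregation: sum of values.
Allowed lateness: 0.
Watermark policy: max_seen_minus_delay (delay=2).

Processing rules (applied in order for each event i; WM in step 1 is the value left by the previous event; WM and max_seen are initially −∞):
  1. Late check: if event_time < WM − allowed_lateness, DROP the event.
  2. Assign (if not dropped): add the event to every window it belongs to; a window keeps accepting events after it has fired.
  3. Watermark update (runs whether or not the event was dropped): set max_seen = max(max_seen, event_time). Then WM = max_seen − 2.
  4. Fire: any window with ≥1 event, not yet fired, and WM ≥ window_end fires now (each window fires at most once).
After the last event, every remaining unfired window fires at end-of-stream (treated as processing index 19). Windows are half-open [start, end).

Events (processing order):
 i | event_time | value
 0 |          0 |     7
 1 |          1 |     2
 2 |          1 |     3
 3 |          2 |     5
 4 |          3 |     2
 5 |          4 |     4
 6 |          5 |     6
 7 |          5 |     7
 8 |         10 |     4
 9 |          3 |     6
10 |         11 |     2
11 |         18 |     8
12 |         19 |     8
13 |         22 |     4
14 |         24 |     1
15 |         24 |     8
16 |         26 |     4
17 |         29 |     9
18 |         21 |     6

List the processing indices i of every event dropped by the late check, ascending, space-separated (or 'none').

i=0 t=0 v=7: → [0,6); WM=-2
i=1 t=1 v=2: → [0,7); WM=-1
i=2 t=1 v=3: → [0,7); WM=-1
i=3 t=2 v=5: → [0,8); WM=0
i=4 t=3 v=2: → [0,9); WM=1
i=5 t=4 v=4: → [0,10); WM=2
i=6 t=5 v=6: → [0,11); WM=3
i=7 t=5 v=7: → [0,11); WM=3
i=8 t=10 v=4: → [0,16); WM=8
i=9 t=3 v=6: DROP (t<8-0); WM=8
i=10 t=11 v=2: → [0,17); WM=9
i=11 t=18 v=8: → [18,24); WM=16
i=12 t=19 v=8: → [18,25); WM=17
i=13 t=22 v=4: → [18,28); WM=20
i=14 t=24 v=1: → [18,30); WM=22
i=15 t=24 v=8: → [18,30); WM=22
i=16 t=26 v=4: → [18,32); WM=24
i=17 t=29 v=9: → [18,35); WM=27
i=18 t=21 v=6: DROP (t<27-0); WM=27

9 18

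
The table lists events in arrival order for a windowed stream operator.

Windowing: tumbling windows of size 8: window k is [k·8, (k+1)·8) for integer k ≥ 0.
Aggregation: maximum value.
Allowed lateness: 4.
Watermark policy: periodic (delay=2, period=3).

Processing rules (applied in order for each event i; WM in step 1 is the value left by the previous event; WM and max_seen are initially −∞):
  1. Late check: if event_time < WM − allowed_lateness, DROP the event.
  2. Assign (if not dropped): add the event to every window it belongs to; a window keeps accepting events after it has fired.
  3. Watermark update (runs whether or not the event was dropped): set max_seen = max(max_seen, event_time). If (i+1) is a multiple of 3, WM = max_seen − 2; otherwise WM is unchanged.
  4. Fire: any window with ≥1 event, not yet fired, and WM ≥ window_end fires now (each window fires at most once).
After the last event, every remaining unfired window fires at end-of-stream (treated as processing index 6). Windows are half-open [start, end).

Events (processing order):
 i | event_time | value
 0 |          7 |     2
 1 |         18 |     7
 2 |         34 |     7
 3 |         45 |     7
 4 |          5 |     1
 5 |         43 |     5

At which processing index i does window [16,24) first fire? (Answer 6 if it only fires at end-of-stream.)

i=0 t=7 v=2: → [0,8); WM=−∞
i=1 t=18 v=7: → [16,24); WM=−∞
i=2 t=34 v=7: → [32,40); WM=32; [0,8) fires=2 [16,24) fires=7
i=3 t=45 v=7: → [40,48); WM=32
i=4 t=5 v=1: DROP (t<32-4); WM=32
i=5 t=43 v=5: → [40,48); WM=43; [32,40) fires=7

2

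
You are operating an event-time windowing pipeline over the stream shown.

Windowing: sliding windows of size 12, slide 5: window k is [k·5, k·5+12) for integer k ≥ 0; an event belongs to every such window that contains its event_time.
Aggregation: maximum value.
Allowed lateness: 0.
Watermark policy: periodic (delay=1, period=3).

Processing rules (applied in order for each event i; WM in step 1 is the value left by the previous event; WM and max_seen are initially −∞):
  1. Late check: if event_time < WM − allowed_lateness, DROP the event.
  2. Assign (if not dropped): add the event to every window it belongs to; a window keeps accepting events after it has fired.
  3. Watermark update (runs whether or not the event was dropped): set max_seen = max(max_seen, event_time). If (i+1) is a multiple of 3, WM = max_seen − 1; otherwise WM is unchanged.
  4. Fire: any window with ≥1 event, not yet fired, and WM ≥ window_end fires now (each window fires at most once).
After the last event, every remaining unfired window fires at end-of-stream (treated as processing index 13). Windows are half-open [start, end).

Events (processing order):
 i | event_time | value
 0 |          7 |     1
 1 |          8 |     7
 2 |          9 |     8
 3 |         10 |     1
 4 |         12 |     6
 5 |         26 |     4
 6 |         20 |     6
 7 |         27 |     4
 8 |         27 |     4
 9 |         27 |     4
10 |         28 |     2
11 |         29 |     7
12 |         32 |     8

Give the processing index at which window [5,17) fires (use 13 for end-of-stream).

5

i=0 t=7 v=1: → [5,17),[0,12); WM=−∞
i=1 t=8 v=7: → [5,17),[0,12); WM=−∞
i=2 t=9 v=8: → [5,17),[0,12); WM=8
i=3 t=10 v=1: → [10,22),[5,17),[0,12); WM=8
i=4 t=12 v=6: → [10,22),[5,17); WM=8
i=5 t=26 v=4: → [25,37),[20,32),[15,27); WM=25; [0,12) fires=8 [5,17) fires=8 [10,22) fires=6
i=6 t=20 v=6: DROP (t<25-0); WM=25
i=7 t=27 v=4: → [25,37),[20,32); WM=25
i=8 t=27 v=4: → [25,37),[20,32); WM=26
i=9 t=27 v=4: → [25,37),[20,32); WM=26
i=10 t=28 v=2: → [25,37),[20,32); WM=26
i=11 t=29 v=7: → [25,37),[20,32); WM=28; [15,27) fires=4
i=12 t=32 v=8: → [30,42),[25,37); WM=28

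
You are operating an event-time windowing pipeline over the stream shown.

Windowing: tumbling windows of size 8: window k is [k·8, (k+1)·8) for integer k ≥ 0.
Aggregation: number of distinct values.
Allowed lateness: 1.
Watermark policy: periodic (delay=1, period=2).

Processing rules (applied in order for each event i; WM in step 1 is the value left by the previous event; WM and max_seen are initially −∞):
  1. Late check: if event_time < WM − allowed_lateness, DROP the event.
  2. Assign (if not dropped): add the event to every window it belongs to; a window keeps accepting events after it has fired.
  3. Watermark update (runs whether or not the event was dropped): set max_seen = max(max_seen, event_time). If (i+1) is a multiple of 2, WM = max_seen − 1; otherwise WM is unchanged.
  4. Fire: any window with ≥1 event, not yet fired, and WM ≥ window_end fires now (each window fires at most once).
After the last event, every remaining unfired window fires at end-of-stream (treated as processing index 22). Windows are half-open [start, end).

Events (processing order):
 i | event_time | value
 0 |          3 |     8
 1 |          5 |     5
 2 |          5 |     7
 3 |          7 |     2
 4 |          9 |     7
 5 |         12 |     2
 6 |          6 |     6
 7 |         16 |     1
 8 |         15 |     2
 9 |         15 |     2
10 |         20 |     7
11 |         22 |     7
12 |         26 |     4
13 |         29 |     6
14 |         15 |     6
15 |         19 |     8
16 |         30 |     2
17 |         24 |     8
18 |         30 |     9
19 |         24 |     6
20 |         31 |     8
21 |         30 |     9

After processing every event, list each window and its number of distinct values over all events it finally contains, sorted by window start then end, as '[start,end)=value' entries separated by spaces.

i=0 t=3 v=8: → [0,8); WM=−∞
i=1 t=5 v=5: → [0,8); WM=4
i=2 t=5 v=7: → [0,8); WM=4
i=3 t=7 v=2: → [0,8); WM=6
i=4 t=9 v=7: → [8,16); WM=6
i=5 t=12 v=2: → [8,16); WM=11; [0,8) fires=4
i=6 t=6 v=6: DROP (t<11-1); WM=11
i=7 t=16 v=1: → [16,24); WM=15
i=8 t=15 v=2: → [8,16); WM=15
i=9 t=15 v=2: → [8,16); WM=15
i=10 t=20 v=7: → [16,24); WM=15
i=11 t=22 v=7: → [16,24); WM=21; [8,16) fires=2
i=12 t=26 v=4: → [24,32); WM=21
i=13 t=29 v=6: → [24,32); WM=28; [16,24) fires=2
i=14 t=15 v=6: DROP (t<28-1); WM=28
i=15 t=19 v=8: DROP (t<28-1); WM=28
i=16 t=30 v=2: → [24,32); WM=28
i=17 t=24 v=8: DROP (t<28-1); WM=29
i=18 t=30 v=9: → [24,32); WM=29
i=19 t=24 v=6: DROP (t<29-1); WM=29
i=20 t=31 v=8: → [24,32); WM=29
i=21 t=30 v=9: → [24,32); WM=30

[0,8)=4 [8,16)=2 [16,24)=2 [24,32)=5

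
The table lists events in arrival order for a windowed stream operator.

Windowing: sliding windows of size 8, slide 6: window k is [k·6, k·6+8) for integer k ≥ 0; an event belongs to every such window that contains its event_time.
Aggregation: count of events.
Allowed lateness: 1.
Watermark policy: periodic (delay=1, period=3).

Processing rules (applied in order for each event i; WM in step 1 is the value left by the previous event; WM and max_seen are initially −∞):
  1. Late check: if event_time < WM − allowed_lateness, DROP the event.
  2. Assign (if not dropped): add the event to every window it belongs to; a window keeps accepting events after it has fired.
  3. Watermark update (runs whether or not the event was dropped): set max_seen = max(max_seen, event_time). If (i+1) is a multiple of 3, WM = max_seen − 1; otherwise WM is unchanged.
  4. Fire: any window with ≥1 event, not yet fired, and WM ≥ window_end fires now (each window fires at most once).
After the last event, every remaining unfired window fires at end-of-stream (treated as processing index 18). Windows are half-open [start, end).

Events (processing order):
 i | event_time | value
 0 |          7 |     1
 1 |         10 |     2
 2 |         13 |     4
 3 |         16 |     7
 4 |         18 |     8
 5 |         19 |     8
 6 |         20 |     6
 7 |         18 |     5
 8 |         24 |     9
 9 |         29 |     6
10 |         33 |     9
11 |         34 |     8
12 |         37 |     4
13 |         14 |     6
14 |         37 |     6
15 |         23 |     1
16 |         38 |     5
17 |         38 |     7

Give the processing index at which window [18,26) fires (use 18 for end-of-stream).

i=0 t=7 v=1: → [6,14),[0,8); WM=−∞
i=1 t=10 v=2: → [6,14); WM=−∞
i=2 t=13 v=4: → [12,20),[6,14); WM=12; [0,8) fires=1
i=3 t=16 v=7: → [12,20); WM=12
i=4 t=18 v=8: → [18,26),[12,20); WM=12
i=5 t=19 v=8: → [18,26),[12,20); WM=18; [6,14) fires=3
i=6 t=20 v=6: → [18,26); WM=18
i=7 t=18 v=5: → [18,26),[12,20); WM=18
i=8 t=24 v=9: → [24,32),[18,26); WM=23; [12,20) fires=5
i=9 t=29 v=6: → [24,32); WM=23
i=10 t=33 v=9: → [30,38); WM=23
i=11 t=34 v=8: → [30,38); WM=33; [18,26) fires=5 [24,32) fires=2
i=12 t=37 v=4: → [36,44),[30,38); WM=33
i=13 t=14 v=6: DROP (t<33-1); WM=33
i=14 t=37 v=6: → [36,44),[30,38); WM=36
i=15 t=23 v=1: DROP (t<36-1); WM=36
i=16 t=38 v=5: → [36,44); WM=36
i=17 t=38 v=7: → [36,44); WM=37

11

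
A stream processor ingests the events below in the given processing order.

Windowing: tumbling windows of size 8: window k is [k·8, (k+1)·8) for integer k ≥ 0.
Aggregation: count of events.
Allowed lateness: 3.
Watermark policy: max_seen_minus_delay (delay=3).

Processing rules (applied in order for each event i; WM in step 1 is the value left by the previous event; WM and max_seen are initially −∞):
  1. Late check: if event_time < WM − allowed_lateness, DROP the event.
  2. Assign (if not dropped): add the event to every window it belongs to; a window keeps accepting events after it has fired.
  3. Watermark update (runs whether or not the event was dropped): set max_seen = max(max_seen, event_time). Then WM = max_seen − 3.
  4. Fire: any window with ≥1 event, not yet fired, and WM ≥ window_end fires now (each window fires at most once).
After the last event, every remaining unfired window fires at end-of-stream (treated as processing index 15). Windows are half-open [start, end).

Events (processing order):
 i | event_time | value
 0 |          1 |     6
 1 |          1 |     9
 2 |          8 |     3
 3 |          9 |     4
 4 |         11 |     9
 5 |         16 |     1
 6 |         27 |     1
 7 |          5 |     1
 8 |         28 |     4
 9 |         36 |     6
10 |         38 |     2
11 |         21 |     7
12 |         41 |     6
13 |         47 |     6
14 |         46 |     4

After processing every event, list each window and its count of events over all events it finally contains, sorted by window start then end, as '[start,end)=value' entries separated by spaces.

[0,8)=2 [8,16)=3 [16,24)=1 [24,32)=2 [32,40)=2 [40,48)=3

i=0 t=1 v=6: → [0,8); WM=-2
i=1 t=1 v=9: → [0,8); WM=-2
i=2 t=8 v=3: → [8,16); WM=5
i=3 t=9 v=4: → [8,16); WM=6
i=4 t=11 v=9: → [8,16); WM=8; [0,8) fires=2
i=5 t=16 v=1: → [16,24); WM=13
i=6 t=27 v=1: → [24,32); WM=24; [8,16) fires=3 [16,24) fires=1
i=7 t=5 v=1: DROP (t<24-3); WM=24
i=8 t=28 v=4: → [24,32); WM=25
i=9 t=36 v=6: → [32,40); WM=33; [24,32) fires=2
i=10 t=38 v=2: → [32,40); WM=35
i=11 t=21 v=7: DROP (t<35-3); WM=35
i=12 t=41 v=6: → [40,48); WM=38
i=13 t=47 v=6: → [40,48); WM=44; [32,40) fires=2
i=14 t=46 v=4: → [40,48); WM=44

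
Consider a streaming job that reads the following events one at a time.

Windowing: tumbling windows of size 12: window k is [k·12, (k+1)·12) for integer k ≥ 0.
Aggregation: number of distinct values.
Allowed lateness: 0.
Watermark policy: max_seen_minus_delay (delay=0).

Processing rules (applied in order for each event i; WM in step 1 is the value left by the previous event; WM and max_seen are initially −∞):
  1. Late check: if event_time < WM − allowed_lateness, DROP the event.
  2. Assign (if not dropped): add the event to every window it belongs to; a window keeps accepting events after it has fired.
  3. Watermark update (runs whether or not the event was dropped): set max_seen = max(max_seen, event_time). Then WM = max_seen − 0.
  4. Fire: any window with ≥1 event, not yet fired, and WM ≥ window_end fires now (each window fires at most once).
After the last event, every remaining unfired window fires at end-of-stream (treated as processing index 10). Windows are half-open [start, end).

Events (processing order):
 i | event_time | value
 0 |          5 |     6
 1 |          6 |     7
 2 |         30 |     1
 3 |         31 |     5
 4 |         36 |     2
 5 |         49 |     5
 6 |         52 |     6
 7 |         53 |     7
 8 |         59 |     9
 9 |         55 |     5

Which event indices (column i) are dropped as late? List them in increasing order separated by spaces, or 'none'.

9

i=0 t=5 v=6: → [0,12); WM=5
i=1 t=6 v=7: → [0,12); WM=6
i=2 t=30 v=1: → [24,36); WM=30; [0,12) fires=2
i=3 t=31 v=5: → [24,36); WM=31
i=4 t=36 v=2: → [36,48); WM=36; [24,36) fires=2
i=5 t=49 v=5: → [48,60); WM=49; [36,48) fires=1
i=6 t=52 v=6: → [48,60); WM=52
i=7 t=53 v=7: → [48,60); WM=53
i=8 t=59 v=9: → [48,60); WM=59
i=9 t=55 v=5: DROP (t<59-0); WM=59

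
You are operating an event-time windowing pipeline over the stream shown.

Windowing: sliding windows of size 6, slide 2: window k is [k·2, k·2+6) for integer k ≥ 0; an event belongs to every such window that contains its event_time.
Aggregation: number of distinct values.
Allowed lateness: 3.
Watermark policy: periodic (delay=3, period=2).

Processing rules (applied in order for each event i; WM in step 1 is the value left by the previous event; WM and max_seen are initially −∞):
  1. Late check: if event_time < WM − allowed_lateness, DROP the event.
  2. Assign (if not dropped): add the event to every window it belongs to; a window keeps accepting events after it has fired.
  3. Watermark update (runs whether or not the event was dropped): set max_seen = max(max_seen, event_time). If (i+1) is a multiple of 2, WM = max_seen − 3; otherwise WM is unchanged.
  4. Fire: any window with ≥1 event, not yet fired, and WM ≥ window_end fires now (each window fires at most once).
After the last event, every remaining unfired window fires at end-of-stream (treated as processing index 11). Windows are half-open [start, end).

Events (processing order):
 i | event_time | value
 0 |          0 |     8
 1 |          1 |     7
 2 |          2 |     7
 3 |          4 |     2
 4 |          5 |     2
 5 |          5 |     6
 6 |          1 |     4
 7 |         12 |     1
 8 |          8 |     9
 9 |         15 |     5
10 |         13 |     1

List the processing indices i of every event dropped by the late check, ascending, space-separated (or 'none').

none

i=0 t=0 v=8: → [0,6); WM=−∞
i=1 t=1 v=7: → [0,6); WM=-2
i=2 t=2 v=7: → [2,8),[0,6); WM=-2
i=3 t=4 v=2: → [4,10),[2,8),[0,6); WM=1
i=4 t=5 v=2: → [4,10),[2,8),[0,6); WM=1
i=5 t=5 v=6: → [4,10),[2,8),[0,6); WM=2
i=6 t=1 v=4: → [0,6); WM=2
i=7 t=12 v=1: → [12,18),[10,16),[8,14); WM=9; [0,6) fires=5 [2,8) fires=3
i=8 t=8 v=9: → [8,14),[6,12),[4,10); WM=9
i=9 t=15 v=5: → [14,20),[12,18),[10,16); WM=12; [4,10) fires=3 [6,12) fires=1
i=10 t=13 v=1: → [12,18),[10,16),[8,14); WM=12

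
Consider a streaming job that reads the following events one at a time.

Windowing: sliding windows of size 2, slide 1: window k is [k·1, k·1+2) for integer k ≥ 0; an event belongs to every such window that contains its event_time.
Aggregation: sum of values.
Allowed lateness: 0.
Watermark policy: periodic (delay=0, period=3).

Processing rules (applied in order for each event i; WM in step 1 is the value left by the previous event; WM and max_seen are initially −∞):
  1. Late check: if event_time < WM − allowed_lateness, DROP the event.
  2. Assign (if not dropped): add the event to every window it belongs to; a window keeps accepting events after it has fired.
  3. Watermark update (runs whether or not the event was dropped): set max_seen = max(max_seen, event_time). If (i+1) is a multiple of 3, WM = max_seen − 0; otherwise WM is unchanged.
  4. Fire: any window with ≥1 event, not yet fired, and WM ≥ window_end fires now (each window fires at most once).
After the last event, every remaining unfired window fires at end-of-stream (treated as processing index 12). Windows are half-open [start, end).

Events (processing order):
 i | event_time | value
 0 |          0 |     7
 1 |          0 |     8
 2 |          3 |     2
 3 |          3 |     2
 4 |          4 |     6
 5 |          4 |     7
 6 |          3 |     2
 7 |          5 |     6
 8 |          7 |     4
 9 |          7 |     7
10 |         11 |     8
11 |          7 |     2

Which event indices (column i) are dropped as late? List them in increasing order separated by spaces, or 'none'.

i=0 t=0 v=7: → [0,2); WM=−∞
i=1 t=0 v=8: → [0,2); WM=−∞
i=2 t=3 v=2: → [3,5),[2,4); WM=3; [0,2) fires=15
i=3 t=3 v=2: → [3,5),[2,4); WM=3
i=4 t=4 v=6: → [4,6),[3,5); WM=3
i=5 t=4 v=7: → [4,6),[3,5); WM=4; [2,4) fires=4
i=6 t=3 v=2: DROP (t<4-0); WM=4
i=7 t=5 v=6: → [5,7),[4,6); WM=4
i=8 t=7 v=4: → [7,9),[6,8); WM=7; [3,5) fires=17 [4,6) fires=19 [5,7) fires=6
i=9 t=7 v=7: → [7,9),[6,8); WM=7
i=10 t=11 v=8: → [11,13),[10,12); WM=7
i=11 t=7 v=2: → [7,9),[6,8); WM=11; [6,8) fires=13 [7,9) fires=13

6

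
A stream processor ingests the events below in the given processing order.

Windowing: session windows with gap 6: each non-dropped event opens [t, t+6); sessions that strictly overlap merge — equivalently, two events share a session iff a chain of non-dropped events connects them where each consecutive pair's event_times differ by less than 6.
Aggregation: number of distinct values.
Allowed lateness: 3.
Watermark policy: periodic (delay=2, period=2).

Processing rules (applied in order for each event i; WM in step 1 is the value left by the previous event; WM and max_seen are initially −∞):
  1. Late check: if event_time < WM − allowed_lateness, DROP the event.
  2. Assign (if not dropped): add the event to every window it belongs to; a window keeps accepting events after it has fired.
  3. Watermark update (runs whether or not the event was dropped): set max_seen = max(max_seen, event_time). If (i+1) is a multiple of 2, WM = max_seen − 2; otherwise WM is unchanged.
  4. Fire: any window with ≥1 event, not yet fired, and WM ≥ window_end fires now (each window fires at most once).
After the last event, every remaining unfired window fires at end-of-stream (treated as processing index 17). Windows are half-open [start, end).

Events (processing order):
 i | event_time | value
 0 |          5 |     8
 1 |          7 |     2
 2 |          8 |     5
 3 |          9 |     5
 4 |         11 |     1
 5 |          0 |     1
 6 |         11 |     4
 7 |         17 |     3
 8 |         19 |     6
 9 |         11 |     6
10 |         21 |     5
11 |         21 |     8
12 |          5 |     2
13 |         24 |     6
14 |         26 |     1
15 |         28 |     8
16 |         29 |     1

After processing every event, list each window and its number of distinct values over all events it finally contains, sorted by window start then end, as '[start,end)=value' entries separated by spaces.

[5,17)=5 [17,35)=5

i=0 t=5 v=8: → [5,11); WM=−∞
i=1 t=7 v=2: → [5,13); WM=5
i=2 t=8 v=5: → [5,14); WM=5
i=3 t=9 v=5: → [5,15); WM=7
i=4 t=11 v=1: → [5,17); WM=7
i=5 t=0 v=1: DROP (t<7-3); WM=9
i=6 t=11 v=4: → [5,17); WM=9
i=7 t=17 v=3: → [17,23); WM=15
i=8 t=19 v=6: → [17,25); WM=15
i=9 t=11 v=6: DROP (t<15-3); WM=17
i=10 t=21 v=5: → [17,27); WM=17
i=11 t=21 v=8: → [17,27); WM=19
i=12 t=5 v=2: DROP (t<19-3); WM=19
i=13 t=24 v=6: → [17,30); WM=22
i=14 t=26 v=1: → [17,32); WM=22
i=15 t=28 v=8: → [17,34); WM=26
i=16 t=29 v=1: → [17,35); WM=26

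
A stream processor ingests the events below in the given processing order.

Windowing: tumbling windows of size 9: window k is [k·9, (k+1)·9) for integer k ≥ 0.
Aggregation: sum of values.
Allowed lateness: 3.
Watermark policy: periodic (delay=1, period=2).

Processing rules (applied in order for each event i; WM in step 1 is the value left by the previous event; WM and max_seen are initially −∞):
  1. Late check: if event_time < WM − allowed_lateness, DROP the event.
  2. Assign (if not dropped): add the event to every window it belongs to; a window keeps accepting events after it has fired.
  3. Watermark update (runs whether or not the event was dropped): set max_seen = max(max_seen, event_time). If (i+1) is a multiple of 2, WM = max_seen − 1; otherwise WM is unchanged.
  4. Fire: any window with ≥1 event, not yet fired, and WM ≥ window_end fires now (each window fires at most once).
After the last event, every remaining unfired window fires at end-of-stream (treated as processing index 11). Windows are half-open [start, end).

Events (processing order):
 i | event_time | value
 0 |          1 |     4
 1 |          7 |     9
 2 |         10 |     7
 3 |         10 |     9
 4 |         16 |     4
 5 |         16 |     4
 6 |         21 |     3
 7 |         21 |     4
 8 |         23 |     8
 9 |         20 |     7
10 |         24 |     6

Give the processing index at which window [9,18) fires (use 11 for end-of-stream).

7

i=0 t=1 v=4: → [0,9); WM=−∞
i=1 t=7 v=9: → [0,9); WM=6
i=2 t=10 v=7: → [9,18); WM=6
i=3 t=10 v=9: → [9,18); WM=9; [0,9) fires=13
i=4 t=16 v=4: → [9,18); WM=9
i=5 t=16 v=4: → [9,18); WM=15
i=6 t=21 v=3: → [18,27); WM=15
i=7 t=21 v=4: → [18,27); WM=20; [9,18) fires=24
i=8 t=23 v=8: → [18,27); WM=20
i=9 t=20 v=7: → [18,27); WM=22
i=10 t=24 v=6: → [18,27); WM=22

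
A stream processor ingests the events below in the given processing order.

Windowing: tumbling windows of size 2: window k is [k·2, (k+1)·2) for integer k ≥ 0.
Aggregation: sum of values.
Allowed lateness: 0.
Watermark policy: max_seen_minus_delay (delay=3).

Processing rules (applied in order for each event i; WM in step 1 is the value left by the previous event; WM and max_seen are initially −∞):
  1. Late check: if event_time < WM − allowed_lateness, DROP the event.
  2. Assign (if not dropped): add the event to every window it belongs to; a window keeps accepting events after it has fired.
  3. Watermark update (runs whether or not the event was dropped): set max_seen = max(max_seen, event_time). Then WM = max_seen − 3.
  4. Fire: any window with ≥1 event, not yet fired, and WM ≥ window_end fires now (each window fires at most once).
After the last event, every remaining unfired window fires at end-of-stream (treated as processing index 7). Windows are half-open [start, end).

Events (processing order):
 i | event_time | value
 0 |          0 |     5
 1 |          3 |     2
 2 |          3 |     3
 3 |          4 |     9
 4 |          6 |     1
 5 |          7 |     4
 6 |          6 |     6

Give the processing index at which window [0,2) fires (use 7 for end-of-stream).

i=0 t=0 v=5: → [0,2); WM=-3
i=1 t=3 v=2: → [2,4); WM=0
i=2 t=3 v=3: → [2,4); WM=0
i=3 t=4 v=9: → [4,6); WM=1
i=4 t=6 v=1: → [6,8); WM=3; [0,2) fires=5
i=5 t=7 v=4: → [6,8); WM=4; [2,4) fires=5
i=6 t=6 v=6: → [6,8); WM=4

4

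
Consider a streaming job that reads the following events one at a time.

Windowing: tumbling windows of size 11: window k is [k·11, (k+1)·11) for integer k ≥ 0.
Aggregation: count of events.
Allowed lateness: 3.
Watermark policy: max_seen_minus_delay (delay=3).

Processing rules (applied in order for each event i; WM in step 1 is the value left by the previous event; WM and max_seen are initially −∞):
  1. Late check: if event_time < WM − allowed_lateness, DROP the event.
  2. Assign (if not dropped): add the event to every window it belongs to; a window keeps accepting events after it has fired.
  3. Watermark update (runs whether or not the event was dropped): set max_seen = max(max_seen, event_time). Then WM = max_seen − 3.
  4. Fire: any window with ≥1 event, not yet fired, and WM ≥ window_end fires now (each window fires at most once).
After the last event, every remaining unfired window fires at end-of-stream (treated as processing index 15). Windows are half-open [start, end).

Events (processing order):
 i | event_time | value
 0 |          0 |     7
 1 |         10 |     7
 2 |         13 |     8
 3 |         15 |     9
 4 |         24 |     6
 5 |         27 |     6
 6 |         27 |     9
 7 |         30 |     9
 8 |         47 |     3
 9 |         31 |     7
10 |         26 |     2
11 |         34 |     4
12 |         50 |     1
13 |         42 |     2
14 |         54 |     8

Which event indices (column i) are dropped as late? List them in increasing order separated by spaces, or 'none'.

9 10 11 13

i=0 t=0 v=7: → [0,11); WM=-3
i=1 t=10 v=7: → [0,11); WM=7
i=2 t=13 v=8: → [11,22); WM=10
i=3 t=15 v=9: → [11,22); WM=12; [0,11) fires=2
i=4 t=24 v=6: → [22,33); WM=21
i=5 t=27 v=6: → [22,33); WM=24; [11,22) fires=2
i=6 t=27 v=9: → [22,33); WM=24
i=7 t=30 v=9: → [22,33); WM=27
i=8 t=47 v=3: → [44,55); WM=44; [22,33) fires=4
i=9 t=31 v=7: DROP (t<44-3); WM=44
i=10 t=26 v=2: DROP (t<44-3); WM=44
i=11 t=34 v=4: DROP (t<44-3); WM=44
i=12 t=50 v=1: → [44,55); WM=47
i=13 t=42 v=2: DROP (t<47-3); WM=47
i=14 t=54 v=8: → [44,55); WM=51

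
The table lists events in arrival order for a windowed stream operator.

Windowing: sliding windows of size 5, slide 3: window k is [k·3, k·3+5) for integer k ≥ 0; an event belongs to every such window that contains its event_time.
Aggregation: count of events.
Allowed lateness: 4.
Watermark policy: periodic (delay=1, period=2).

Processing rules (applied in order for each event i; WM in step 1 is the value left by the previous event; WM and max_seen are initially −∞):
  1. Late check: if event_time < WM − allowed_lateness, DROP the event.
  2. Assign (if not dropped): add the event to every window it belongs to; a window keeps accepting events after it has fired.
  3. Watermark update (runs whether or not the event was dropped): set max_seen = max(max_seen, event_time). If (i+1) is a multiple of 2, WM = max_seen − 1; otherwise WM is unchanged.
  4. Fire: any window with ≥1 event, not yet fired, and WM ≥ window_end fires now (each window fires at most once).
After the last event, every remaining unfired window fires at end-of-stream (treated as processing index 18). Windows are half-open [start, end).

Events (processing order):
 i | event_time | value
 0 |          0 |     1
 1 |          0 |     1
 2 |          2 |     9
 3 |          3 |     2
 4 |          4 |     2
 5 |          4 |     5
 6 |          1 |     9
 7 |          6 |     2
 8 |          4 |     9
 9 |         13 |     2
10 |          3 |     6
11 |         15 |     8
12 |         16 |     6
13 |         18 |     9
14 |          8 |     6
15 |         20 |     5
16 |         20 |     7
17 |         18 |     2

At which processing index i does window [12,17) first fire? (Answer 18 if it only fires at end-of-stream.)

13

i=0 t=0 v=1: → [0,5); WM=−∞
i=1 t=0 v=1: → [0,5); WM=-1
i=2 t=2 v=9: → [0,5); WM=-1
i=3 t=3 v=2: → [3,8),[0,5); WM=2
i=4 t=4 v=2: → [3,8),[0,5); WM=2
i=5 t=4 v=5: → [3,8),[0,5); WM=3
i=6 t=1 v=9: → [0,5); WM=3
i=7 t=6 v=2: → [6,11),[3,8); WM=5; [0,5) fires=7
i=8 t=4 v=9: → [3,8),[0,5); WM=5
i=9 t=13 v=2: → [12,17),[9,14); WM=12; [3,8) fires=5 [6,11) fires=1
i=10 t=3 v=6: DROP (t<12-4); WM=12
i=11 t=15 v=8: → [15,20),[12,17); WM=14; [9,14) fires=1
i=12 t=16 v=6: → [15,20),[12,17); WM=14
i=13 t=18 v=9: → [18,23),[15,20); WM=17; [12,17) fires=3
i=14 t=8 v=6: DROP (t<17-4); WM=17
i=15 t=20 v=5: → [18,23); WM=19
i=16 t=20 v=7: → [18,23); WM=19
i=17 t=18 v=2: → [18,23),[15,20); WM=19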